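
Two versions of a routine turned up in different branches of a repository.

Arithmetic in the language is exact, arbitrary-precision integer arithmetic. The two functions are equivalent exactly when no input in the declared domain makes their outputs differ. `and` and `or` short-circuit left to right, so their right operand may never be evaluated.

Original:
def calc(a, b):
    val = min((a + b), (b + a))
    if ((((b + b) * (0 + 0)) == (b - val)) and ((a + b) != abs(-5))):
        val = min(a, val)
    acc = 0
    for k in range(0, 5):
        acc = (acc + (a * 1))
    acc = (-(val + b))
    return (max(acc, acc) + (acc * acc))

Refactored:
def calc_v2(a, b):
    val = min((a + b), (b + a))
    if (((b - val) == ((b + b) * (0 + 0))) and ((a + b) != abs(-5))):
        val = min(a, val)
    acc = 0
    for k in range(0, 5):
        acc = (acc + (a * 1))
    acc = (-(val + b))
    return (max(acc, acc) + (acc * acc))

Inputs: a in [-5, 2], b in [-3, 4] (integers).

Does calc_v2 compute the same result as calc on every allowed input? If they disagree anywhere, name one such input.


Comparing the listings, the differences include: same computation, different form.
One worked example (a=-2, b=-3) — calc: val = -5; ((((b + b) * (0 + 0)) == (b - val)) and ((a + b) != abs(-5))) -> false; acc = 0; [k=0]; acc = -2; [k=1]; acc = -4; [k=2]; acc = -6; [k=3]; acc = -8; [k=4]; acc = -10; acc = 8; return 72; calc_v2: val = -5; (((b - val) == ((b + b) * (0 + 0))) and ((a + b) != abs(-5))) -> false; acc = 0; [k=0]; acc = -2; [k=1]; acc = -4; [k=2]; acc = -6; [k=3]; acc = -8; [k=4]; acc = -10; acc = 8; return 72; agreement on 72.
Every one of the 64 inputs gives matching results.
verdict: equivalent


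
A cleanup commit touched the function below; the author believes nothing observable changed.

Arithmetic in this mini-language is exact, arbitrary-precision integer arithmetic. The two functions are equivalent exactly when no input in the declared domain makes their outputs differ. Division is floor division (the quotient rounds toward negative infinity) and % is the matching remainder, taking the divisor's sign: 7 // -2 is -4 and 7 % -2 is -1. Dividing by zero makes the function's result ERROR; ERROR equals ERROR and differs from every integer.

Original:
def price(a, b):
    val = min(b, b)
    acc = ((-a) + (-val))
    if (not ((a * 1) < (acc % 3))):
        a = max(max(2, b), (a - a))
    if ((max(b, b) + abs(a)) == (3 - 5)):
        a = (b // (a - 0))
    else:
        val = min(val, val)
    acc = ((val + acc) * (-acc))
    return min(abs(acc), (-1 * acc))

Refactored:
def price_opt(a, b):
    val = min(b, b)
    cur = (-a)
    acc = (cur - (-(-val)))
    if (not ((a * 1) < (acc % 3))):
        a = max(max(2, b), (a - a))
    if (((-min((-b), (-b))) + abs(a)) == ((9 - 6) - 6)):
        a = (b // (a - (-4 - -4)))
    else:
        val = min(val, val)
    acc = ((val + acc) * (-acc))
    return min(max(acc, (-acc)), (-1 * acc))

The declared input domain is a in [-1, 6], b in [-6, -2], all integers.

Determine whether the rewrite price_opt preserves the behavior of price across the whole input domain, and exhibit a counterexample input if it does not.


There is a counterexample at a=0, b=-2: ERROR on one side, 0 on the other.
price: val := -2 | acc := 2 | (not ((a * 1) < (acc % 3))): false | ((max(b, b) + abs(a)) == (3 - 5)): true | divide-by-zero, output ERROR
price_opt: val := -2 | cur := 0 | acc := 2 | (not ((a * 1) < (acc % 3))): false | (((-min((-b), (-b))) + abs(a)) == ((9 - 6) - 6)): false | val := -2 | acc := 0 | result 0
verdict: not equivalent; witness: a=0, b=-2


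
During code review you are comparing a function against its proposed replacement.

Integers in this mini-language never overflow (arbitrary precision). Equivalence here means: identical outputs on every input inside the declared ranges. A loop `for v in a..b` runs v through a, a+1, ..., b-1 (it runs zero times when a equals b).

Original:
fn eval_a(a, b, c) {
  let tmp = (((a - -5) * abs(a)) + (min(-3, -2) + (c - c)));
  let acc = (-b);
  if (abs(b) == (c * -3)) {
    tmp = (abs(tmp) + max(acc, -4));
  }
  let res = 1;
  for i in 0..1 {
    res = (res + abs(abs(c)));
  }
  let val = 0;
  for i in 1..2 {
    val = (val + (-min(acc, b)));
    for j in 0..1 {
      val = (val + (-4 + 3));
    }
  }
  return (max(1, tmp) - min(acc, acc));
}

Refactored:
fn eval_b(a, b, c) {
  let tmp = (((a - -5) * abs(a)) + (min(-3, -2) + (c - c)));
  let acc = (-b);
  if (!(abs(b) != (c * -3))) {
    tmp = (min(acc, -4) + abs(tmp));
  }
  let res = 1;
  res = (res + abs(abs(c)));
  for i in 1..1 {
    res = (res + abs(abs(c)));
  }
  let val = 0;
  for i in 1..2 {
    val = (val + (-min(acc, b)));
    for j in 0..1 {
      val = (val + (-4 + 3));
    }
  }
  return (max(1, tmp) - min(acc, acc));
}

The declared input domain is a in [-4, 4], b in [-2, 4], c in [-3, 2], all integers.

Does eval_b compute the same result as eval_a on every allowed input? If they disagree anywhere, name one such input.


There is a counterexample at a=-3, b=0, c=0: 3 on one side, 1 on the other.
eval_a: tmp = 3; acc = 0; (abs(b) == (c * -3)) -> true; tmp = 3; res = 1; [i=0]; res = 1; val = 0; [i=1]; val = 0; [j=0]; val = -1; return 3
eval_b: tmp = 3; acc = 0; (!(abs(b) != (c * -3))) -> true; tmp = -1; res = 1; res = 1; the i loop: no iterations; val = 0; [i=1]; val = 0; [j=0]; val = -1; return 1
verdict: not equivalent; witness: a=-3, b=0, c=0


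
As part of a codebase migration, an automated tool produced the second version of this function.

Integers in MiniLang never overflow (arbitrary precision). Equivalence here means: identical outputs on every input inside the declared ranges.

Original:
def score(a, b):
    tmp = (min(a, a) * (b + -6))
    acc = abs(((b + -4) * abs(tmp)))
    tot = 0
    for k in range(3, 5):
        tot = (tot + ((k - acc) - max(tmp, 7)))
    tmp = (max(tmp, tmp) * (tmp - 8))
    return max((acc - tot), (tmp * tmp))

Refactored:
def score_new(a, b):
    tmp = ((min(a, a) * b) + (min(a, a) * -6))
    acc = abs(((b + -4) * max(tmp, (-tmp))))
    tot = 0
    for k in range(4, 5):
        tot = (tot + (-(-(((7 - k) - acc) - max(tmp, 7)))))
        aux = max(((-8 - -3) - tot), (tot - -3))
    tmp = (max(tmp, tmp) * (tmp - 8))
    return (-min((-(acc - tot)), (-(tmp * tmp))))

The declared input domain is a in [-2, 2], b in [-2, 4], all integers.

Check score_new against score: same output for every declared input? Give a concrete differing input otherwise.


There is a counterexample at a=-2, b=2: 57 on one side, 37 on the other.
score: tmp=8, then acc=16, then tot=0, then (k=3), then tot=-21, then (k=4), then tot=-41, then tmp=0, then returns 57
score_new: tmp=8, then acc=16, then tot=0, then (k=4), then tot=-21, then aux=16, then tmp=0, then returns 37
verdict: not equivalent; witness: a=-2, b=2


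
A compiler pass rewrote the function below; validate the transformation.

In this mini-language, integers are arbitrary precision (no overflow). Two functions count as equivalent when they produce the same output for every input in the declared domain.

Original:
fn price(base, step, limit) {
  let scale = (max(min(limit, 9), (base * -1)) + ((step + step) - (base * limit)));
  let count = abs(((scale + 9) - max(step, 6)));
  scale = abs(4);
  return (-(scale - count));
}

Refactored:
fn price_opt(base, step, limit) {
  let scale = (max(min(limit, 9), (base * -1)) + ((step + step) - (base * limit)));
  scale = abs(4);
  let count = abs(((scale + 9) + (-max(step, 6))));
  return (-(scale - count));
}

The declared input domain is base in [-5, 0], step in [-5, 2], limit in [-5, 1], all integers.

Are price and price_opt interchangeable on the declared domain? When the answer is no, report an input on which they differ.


These are not equivalent — on base=-5, step=-5, limit=-5 the outputs split (23 vs 3).
price: scale=-30, then count=27, then scale=4, then returns 23
price_opt: scale=-30, then scale=4, then count=7, then returns 3
verdict: not equivalent; witness: base=-5, step=-5, limit=-5


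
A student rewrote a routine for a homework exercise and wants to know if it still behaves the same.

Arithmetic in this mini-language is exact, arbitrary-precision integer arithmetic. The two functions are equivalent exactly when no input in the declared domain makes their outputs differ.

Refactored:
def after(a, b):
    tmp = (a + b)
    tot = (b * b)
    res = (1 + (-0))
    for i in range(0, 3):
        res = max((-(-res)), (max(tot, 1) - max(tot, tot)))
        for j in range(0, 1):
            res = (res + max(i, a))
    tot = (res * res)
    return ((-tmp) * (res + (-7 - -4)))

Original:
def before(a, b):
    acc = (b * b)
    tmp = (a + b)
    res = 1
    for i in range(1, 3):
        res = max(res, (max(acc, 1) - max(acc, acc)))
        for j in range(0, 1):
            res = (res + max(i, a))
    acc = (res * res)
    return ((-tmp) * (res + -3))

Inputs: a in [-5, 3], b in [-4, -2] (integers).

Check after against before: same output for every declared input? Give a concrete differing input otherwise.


The rewrite breaks on a=1, b=-4, where the results are 3 and 6.
before: acc becomes 16; next tmp becomes -3; next res becomes 1; next at i=1:; next res becomes 1; next at j=0:; next res becomes 2; next at i=2:; next res becomes 2; next at j=0:; next res becomes 4; next acc becomes 16; next final value 3
after: tmp becomes -3; next tot becomes 16; next res becomes 1; next at i=0:; next res becomes 1; next at j=0:; next res becomes 2; next at i=1:; next res becomes 2; next at j=0:; next res becomes 3; next at i=2:; next res becomes 3; next at j=0:; next res becomes 5; next tot becomes 25; next final value 6
verdict: not equivalent; witness: a=1, b=-4


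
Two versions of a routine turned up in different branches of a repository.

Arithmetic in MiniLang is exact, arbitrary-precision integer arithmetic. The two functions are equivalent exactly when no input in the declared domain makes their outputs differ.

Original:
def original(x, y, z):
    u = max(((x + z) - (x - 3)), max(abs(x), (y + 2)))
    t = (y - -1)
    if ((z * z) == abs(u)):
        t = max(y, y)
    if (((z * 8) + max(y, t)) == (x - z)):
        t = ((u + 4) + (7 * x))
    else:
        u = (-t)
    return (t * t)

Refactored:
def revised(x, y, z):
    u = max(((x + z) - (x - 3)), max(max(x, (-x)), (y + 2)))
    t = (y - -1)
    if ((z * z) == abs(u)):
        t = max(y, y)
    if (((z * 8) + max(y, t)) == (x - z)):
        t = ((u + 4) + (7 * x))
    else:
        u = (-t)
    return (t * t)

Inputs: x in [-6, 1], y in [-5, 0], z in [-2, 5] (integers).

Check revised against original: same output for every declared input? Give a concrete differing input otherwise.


Behavior is preserved: although min/max/abs usage differs, the outputs never diverge.
Tracing x=-4, y=-4, z=5: original: u = 8; t = -3; ((z * z) == abs(u)) -> false; (((z * 8) + max(y, t)) == (x - z)) -> false; u = 3; return 9 | revised: u = 8; t = -3; ((z * z) == abs(u)) -> false; (((z * 8) + max(y, t)) == (x - z)) -> false; u = 3; return 9 — matching result 9.
Sweeping the whole domain (384 inputs) finds no disagreement.
verdict: equivalent


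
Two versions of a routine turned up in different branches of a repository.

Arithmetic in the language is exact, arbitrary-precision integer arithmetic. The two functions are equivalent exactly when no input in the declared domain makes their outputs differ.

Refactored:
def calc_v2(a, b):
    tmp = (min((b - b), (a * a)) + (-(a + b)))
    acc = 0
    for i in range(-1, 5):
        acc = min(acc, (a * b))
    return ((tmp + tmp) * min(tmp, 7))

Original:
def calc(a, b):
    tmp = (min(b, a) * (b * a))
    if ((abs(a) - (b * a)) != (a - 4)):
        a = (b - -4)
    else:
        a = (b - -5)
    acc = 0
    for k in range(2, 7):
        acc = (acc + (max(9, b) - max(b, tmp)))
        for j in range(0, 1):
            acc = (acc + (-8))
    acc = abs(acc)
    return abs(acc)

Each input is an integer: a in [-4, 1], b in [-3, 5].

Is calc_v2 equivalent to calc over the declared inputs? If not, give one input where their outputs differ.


The rewrite breaks on a=-4, b=-3, where the results are 20 and 98.
calc: tmp=-48, then ((abs(a) - (b * a)) != (a - 4)) is false, then a=2, then acc=0, then (k=2), then acc=12, then (j=0), then acc=4, then (k=3), then acc=16, then (j=0), then acc=8, then (k=4), then acc=20, then (j=0), then acc=12, then (k=5), then acc=24, then (j=0), then acc=16, then (k=6), then acc=28, then (j=0), then acc=20, then acc=20, then returns 20
calc_v2: tmp=7, then acc=0, then (i=-1), then acc=0, then (i=0), then acc=0, then (i=1), then acc=0, then (i=2), then acc=0, then (i=3), then acc=0, then (i=4), then acc=0, then returns 98
verdict: not equivalent; witness: a=-4, b=-3


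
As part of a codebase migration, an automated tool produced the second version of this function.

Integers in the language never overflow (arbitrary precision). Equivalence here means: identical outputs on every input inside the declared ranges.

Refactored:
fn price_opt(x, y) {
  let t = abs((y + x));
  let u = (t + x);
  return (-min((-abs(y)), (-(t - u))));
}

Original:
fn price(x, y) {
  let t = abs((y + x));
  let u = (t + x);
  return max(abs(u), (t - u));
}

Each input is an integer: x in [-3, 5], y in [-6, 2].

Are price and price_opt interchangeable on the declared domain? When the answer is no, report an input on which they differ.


There is a counterexample at x=-1, y=2: 1 on one side, 2 on the other.
price: t = 1; u = 0; return 1
price_opt: t = 1; u = 0; return 2
verdict: not equivalent; witness: x=-1, y=2


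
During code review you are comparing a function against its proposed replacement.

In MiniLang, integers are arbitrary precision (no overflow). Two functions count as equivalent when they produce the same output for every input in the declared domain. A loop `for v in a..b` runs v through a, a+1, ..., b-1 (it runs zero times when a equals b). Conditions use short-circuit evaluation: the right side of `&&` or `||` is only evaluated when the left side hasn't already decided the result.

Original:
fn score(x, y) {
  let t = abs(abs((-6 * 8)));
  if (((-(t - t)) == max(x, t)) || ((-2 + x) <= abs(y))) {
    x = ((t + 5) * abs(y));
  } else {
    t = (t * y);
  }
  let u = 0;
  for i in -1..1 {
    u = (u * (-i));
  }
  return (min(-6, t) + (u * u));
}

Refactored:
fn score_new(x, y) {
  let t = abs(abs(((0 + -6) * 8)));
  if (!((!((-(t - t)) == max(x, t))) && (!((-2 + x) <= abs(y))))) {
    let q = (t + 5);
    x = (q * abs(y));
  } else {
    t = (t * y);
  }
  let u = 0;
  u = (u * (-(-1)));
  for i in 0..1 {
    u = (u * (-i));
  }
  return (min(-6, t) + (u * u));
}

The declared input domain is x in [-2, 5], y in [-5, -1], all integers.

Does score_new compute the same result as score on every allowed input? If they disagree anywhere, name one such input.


This is a faithful refactor — boolean connective usage differs, plus loop structure differs, plus statement counts differ, plus local variable names differ, plus arithmetic usage differs, plus constant usage differs, but the computed results match everywhere.
As a probe, take x=-2, y=-1: score runs t = 48; (((-(t - t)) == max(x, t)) || ((-2 + x) <= abs(y))) -> true; x = 53; u = 0; [i=-1]; u = 0; [i=0]; u = 0; return -6; score_new runs t = 48; (!((!((-(t - t)) == max(x, t))) && (!((-2 + x) <= abs(y))))) -> true; q = 53; x = 53; u = 0; u = 0; [i=0]; u = 0; return -6; both end at -6.
Every one of the 40 inputs gives matching results.
verdict: equivalent


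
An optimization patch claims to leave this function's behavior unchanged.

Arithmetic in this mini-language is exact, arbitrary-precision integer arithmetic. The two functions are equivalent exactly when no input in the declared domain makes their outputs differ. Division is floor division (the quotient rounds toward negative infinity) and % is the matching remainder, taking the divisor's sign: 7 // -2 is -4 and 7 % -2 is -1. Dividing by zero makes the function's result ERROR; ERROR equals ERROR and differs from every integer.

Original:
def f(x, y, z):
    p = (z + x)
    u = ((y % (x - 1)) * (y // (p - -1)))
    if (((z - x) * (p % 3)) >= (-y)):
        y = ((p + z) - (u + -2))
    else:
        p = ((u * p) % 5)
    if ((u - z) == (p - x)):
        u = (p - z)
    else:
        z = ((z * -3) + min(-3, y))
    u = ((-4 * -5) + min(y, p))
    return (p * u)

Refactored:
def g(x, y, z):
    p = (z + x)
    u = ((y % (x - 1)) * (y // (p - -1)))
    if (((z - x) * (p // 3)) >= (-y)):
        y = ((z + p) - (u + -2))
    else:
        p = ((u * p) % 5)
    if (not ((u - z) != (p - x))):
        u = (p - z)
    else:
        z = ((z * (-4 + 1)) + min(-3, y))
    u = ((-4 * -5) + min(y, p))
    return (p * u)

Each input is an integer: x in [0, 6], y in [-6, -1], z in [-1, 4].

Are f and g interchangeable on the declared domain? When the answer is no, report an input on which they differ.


Evaluate both at x=0, y=-4, z=2.
f: p := 2 | u := 0 | (((z - x) * (p % 3)) >= (-y)): true | y := 6 | ((u - z) == (p - x)): false | z := -9 | u := 22 | result 44
g: p := 2 | u := 0 | (((z - x) * (p // 3)) >= (-y)): false | p := 0 | (not ((u - z) != (p - x))): false | z := -10 | u := 16 | result 0
44 != 0, so the rewrite changes behavior.
verdict: not equivalent; witness: x=0, y=-4, z=2


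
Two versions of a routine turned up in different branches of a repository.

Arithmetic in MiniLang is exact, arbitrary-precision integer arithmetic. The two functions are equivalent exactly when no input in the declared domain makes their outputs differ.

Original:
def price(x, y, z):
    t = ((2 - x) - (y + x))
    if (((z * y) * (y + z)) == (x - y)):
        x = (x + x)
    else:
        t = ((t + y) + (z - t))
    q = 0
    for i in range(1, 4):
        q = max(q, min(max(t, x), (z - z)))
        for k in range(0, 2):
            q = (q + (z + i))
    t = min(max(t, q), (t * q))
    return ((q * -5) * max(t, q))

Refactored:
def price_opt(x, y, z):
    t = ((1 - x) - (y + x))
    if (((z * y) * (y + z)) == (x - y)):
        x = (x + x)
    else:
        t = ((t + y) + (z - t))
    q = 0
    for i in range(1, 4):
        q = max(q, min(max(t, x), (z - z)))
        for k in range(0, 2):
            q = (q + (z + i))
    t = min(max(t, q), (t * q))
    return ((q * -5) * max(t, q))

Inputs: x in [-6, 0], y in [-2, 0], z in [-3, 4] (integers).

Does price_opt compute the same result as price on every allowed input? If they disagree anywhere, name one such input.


Input x=-3, y=-1, z=-1: -270 from price versus -240 from price_opt.
verdict: not equivalent; witness: x=-3, y=-1, z=-1


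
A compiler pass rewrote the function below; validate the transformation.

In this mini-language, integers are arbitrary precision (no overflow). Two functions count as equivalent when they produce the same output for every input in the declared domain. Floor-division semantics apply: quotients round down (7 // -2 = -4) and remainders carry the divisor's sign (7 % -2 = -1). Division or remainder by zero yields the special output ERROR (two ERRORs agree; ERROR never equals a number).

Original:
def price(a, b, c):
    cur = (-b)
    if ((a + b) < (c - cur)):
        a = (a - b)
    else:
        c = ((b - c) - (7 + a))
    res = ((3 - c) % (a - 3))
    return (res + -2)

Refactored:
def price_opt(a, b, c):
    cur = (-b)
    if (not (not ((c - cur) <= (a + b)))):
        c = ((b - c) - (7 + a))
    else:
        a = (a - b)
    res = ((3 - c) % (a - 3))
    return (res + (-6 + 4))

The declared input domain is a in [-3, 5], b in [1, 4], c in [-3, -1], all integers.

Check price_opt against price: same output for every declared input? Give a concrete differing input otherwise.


This is a faithful refactor — boolean connective usage differs, arithmetic usage differs, comparison usage differs, constant usage differs, but the computed results match everywhere.
As a probe, take a=3, b=1, c=-1: price runs cur := -1 | ((a + b) < (c - cur)): false | c := -8 | divide-by-zero, output ERROR; price_opt runs cur := -1 | (not (not ((c - cur) <= (a + b)))): true | c := -8 | divide-by-zero, output ERROR; both end at ERROR.
Across all 108 domain points the two functions coincide.
verdict: equivalent


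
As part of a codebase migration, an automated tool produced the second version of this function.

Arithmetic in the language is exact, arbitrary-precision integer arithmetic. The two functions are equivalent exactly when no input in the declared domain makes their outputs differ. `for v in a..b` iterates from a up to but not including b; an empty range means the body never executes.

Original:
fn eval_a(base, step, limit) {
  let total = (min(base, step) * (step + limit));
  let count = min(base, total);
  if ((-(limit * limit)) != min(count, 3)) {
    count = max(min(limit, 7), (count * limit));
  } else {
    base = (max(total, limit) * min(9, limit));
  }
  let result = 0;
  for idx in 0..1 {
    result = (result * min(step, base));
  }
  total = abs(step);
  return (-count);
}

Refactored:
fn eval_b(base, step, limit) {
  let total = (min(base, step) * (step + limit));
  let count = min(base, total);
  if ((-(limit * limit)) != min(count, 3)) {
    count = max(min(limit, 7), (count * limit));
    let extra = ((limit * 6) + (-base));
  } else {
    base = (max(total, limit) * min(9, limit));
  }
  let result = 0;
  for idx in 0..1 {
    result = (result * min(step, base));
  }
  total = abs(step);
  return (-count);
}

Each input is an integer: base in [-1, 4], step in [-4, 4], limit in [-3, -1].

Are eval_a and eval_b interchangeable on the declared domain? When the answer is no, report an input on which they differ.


Equivalent — the differences include arithmetic usage differs, plus constant usage differs, plus local variable names differ, plus statement counts differ, yet no declared input distinguishes the two.
As a probe, take base=2, step=-2, limit=-2: eval_a runs total=8, then count=2, then ((-(limit * limit)) != min(count, 3)) is true, then count=-2, then result=0, then (idx=0), then result=0, then total=2, then returns 2; eval_b runs total=8, then count=2, then ((-(limit * limit)) != min(count, 3)) is true, then count=-2, then extra=-14, then result=0, then (idx=0), then result=0, then total=2, then returns 2; both end at 2.
Sweeping the whole domain (162 inputs) finds no disagreement.
verdict: equivalent


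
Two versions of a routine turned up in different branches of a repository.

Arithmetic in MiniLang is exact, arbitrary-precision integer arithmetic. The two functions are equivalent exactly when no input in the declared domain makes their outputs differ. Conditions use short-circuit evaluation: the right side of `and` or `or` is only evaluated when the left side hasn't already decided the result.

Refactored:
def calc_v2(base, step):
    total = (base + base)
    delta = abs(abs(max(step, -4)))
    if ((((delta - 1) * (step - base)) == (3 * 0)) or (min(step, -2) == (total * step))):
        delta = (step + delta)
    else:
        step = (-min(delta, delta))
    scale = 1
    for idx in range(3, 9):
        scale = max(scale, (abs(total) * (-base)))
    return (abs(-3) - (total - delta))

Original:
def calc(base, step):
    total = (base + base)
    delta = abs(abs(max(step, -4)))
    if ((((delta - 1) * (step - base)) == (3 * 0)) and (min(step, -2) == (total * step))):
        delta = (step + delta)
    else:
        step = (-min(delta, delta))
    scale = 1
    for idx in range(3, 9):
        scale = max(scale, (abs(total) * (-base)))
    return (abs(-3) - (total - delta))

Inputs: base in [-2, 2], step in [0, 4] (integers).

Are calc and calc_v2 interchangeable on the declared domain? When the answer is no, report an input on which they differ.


The rewrite breaks on base=-2, step=1, where the results are 8 and 9.
calc: total=-4, then delta=1, then ((((delta - 1) * (step - base)) == (3 * 0)) and (min(step, -2) == (total * step))) is false, then step=-1, then scale=1, then (idx=3), then scale=8, then (idx=4), then scale=8, then (idx=5), then scale=8, then (idx=6), then scale=8, then (idx=7), then scale=8, then (idx=8), then scale=8, then returns 8
calc_v2: total=-4, then delta=1, then ((((delta - 1) * (step - base)) == (3 * 0)) or (min(step, -2) == (total * step))) is true, then delta=2, then scale=1, then (idx=3), then scale=8, then (idx=4), then scale=8, then (idx=5), then scale=8, then (idx=6), then scale=8, then (idx=7), then scale=8, then (idx=8), then scale=8, then returns 9
verdict: not equivalent; witness: base=-2, step=1


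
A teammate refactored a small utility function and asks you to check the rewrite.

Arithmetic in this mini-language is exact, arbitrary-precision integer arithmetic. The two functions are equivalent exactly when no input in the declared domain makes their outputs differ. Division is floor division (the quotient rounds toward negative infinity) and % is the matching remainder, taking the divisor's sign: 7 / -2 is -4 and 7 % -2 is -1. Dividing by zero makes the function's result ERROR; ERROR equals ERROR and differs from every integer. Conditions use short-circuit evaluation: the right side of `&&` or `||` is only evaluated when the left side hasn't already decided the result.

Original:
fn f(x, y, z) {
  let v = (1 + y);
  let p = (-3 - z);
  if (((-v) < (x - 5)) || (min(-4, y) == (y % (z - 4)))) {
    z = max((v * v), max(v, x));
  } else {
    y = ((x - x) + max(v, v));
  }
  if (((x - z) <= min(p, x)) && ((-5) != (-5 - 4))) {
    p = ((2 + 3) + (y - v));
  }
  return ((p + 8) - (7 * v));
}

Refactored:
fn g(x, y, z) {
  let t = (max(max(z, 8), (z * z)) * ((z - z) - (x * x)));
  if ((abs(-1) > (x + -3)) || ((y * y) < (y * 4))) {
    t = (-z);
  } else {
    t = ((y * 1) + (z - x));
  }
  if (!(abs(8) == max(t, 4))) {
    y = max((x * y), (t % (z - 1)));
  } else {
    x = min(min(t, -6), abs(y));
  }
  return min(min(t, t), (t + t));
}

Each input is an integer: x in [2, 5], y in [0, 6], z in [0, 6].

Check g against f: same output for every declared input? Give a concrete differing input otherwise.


These are not equivalent — on x=2, y=0, z=0 the outputs split (-2 vs 0).
f: v=1, then p=-3, then (((-v) < (x - 5)) || (min(-4, y) == (y % (z - 4)))) is false, then y=1, then (((x - z) <= min(p, x)) && ((-5) != (-5 - 4))) is false, then returns -2
g: t=-32, then ((abs(-1) > (x + -3)) || ((y * y) < (y * 4))) is true, then t=0, then (!(abs(8) == max(t, 4))) is true, then y=0, then returns 0
verdict: not equivalent; witness: x=2, y=0, z=0


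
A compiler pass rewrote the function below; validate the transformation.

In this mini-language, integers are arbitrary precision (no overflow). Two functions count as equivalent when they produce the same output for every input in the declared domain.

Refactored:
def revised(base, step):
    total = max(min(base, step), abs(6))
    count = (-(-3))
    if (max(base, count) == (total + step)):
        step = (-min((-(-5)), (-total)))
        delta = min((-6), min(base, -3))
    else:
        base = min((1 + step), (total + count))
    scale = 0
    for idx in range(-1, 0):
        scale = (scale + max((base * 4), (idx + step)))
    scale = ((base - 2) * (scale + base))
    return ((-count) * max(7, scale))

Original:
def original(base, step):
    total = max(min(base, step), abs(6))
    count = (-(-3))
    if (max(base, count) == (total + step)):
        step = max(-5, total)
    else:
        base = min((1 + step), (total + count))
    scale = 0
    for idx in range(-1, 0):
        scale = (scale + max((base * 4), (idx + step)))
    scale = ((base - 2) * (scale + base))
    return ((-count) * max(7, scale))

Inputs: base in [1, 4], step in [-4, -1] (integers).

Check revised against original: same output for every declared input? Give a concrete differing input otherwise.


The two are interchangeable: constant usage differs, local variable names differ, min/max/abs usage differs, statement counts differ, and every declared input agrees.
Tracing base=1, step=-2: original: total=6, then count=3, then (max(base, count) == (total + step)) is false, then base=-1, then scale=0, then (idx=-1), then scale=-3, then scale=12, then returns -36 | revised: total=6, then count=3, then (max(base, count) == (total + step)) is false, then base=-1, then scale=0, then (idx=-1), then scale=-3, then scale=12, then returns -36 — matching result -36.
Checked all 16 inputs in the declared domain: the outputs agree on every one.
verdict: equivalent


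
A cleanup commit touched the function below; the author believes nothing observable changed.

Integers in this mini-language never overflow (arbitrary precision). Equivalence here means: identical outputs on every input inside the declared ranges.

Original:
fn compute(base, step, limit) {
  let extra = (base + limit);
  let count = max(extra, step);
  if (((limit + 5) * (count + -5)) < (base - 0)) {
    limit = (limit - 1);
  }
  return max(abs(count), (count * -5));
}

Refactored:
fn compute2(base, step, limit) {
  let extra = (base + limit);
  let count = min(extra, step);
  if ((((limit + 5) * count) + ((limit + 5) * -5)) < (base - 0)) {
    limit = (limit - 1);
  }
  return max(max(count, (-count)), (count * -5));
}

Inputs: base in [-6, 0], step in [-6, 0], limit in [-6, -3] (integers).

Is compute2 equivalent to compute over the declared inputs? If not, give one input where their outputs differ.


Not equivalent: base=-6, step=-6, limit=-6 separates them (30 vs 60).
compute: extra := -12 | count := -6 | (((limit + 5) * (count + -5)) < (base - 0)): false | result 30
compute2: extra := -12 | count := -12 | ((((limit + 5) * count) + ((limit + 5) * -5)) < (base - 0)): false | result 60
verdict: not equivalent; witness: base=-6, step=-6, limit=-6


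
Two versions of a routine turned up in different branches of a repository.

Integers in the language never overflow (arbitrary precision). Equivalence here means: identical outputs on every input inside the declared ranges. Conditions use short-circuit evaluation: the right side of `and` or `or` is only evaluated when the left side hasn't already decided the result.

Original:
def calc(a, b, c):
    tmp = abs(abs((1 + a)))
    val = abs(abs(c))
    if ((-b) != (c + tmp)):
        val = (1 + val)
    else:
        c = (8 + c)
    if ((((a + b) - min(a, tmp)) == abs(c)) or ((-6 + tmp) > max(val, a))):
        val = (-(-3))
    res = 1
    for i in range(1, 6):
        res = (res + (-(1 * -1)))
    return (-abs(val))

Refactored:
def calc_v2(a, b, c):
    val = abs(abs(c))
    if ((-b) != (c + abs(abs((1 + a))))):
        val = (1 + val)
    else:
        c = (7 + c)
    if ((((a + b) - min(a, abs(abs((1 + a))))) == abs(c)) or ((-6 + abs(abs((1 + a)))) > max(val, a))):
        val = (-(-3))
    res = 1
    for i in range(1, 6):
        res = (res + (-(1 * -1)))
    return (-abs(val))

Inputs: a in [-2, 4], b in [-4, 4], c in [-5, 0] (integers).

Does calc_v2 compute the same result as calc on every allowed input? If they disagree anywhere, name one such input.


These are not equivalent — on a=-2, b=3, c=-4 the outputs split (-4 vs -3).
calc: tmp=1, then val=4, then ((-b) != (c + tmp)) is false, then c=4, then ((((a + b) - min(a, tmp)) == abs(c)) or ((-6 + tmp) > max(val, a))) is false, then res=1, then (i=1), then res=2, then (i=2), then res=3, then (i=3), then res=4, then (i=4), then res=5, then (i=5), then res=6, then returns -4
calc_v2: val=4, then ((-b) != (c + abs(abs((1 + a))))) is false, then c=3, then ((((a + b) - min(a, abs(abs((1 + a))))) == abs(c)) or ((-6 + abs(abs((1 + a)))) > max(val, a))) is true, then val=3, then res=1, then (i=1), then res=2, then (i=2), then res=3, then (i=3), then res=4, then (i=4), then res=5, then (i=5), then res=6, then returns -3
verdict: not equivalent; witness: a=-2, b=3, c=-4


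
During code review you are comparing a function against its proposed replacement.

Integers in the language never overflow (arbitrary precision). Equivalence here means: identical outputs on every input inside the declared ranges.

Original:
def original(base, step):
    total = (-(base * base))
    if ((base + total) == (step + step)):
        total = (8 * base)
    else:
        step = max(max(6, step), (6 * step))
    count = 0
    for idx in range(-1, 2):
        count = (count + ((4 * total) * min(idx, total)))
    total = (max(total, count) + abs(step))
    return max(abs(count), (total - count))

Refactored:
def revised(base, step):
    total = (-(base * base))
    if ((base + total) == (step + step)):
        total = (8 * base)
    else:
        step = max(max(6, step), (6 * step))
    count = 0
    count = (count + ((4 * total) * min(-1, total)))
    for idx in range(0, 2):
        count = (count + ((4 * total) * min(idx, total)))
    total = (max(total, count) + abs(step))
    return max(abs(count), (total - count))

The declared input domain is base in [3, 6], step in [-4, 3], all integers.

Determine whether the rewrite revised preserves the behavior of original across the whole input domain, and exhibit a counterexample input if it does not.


Side by side, the visible changes include: arithmetic usage differs; constant usage differs; statement counts differ; min/max/abs usage differs; loop structure differs.
Tracing base=5, step=-4: original: total becomes -25; next ((base + total) == (step + step)) evaluates to false; next step becomes 6; next count becomes 0; next at idx=-1:; next count becomes 2500; next at idx=0:; next count becomes 5000; next at idx=1:; next count becomes 7500; next total becomes 7506; next final value 7500 | revised: total becomes -25; next ((base + total) == (step + step)) evaluates to false; next step becomes 6; next count becomes 0; next count becomes 2500; next at idx=0:; next count becomes 5000; next at idx=1:; next count becomes 7500; next total becomes 7506; next final value 7500 — matching result 7500.
Every one of the 32 inputs gives matching results.
verdict: equivalent


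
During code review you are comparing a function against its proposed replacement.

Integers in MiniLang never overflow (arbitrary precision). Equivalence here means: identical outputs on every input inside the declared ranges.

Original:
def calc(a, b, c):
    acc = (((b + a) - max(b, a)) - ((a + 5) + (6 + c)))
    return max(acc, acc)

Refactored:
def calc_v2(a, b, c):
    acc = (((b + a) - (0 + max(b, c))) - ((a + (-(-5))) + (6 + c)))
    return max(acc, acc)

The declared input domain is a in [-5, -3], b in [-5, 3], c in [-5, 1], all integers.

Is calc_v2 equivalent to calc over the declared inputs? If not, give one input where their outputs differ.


Evaluate both at a=-5, b=-5, c=-4.
calc: acc := -7 | result -7
calc_v2: acc := -8 | result -8
-7 and -8 differ, so these are not the same function on this domain.
verdict: not equivalent; witness: a=-5, b=-5, c=-4


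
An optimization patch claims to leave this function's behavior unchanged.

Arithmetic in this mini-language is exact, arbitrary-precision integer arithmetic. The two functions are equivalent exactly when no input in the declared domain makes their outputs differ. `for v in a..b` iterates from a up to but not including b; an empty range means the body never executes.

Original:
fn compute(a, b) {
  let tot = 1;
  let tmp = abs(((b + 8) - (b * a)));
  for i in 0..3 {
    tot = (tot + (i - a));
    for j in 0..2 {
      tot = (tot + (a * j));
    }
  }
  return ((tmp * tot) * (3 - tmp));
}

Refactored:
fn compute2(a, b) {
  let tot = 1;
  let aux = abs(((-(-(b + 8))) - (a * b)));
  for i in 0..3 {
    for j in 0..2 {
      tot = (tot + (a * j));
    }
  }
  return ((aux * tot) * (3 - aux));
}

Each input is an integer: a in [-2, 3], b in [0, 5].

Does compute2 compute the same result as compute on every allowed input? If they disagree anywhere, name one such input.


On input a=-2, b=0, compute returns -160 while compute2 returns 200.
verdict: not equivalent; witness: a=-2, b=0


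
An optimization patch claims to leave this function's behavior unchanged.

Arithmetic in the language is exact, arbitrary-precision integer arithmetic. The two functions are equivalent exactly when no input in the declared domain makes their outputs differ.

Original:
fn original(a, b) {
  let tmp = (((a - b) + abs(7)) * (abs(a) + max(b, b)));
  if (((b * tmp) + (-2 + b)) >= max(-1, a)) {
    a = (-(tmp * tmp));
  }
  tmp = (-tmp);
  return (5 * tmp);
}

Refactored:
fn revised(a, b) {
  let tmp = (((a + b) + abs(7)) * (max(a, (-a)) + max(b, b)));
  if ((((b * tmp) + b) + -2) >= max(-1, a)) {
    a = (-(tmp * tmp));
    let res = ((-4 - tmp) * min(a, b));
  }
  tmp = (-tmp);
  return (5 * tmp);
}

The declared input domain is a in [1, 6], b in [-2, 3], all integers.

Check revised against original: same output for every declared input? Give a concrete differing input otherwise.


At a=1, b=-2: original gives 50, revised gives 30.
verdict: not equivalent; witness: a=1, b=-2


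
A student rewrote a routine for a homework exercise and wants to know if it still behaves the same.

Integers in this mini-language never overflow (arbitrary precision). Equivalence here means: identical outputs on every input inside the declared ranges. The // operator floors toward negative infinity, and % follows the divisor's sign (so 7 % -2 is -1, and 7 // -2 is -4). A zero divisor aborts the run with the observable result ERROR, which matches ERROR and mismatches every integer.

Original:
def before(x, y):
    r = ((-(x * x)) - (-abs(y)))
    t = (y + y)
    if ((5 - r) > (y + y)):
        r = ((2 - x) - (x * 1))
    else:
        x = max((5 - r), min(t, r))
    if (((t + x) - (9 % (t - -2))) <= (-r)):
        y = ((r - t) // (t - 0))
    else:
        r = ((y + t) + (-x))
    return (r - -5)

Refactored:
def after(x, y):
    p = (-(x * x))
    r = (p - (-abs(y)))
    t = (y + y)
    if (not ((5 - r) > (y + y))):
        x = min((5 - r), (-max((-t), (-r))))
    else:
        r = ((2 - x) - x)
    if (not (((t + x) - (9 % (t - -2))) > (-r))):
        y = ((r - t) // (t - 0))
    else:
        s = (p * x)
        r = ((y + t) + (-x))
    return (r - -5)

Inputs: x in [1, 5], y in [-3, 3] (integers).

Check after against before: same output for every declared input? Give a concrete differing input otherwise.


These are not equivalent — on x=1, y=2 the outputs split (7 vs 10).
before: r=1, then t=4, then ((5 - r) > (y + y)) is false, then x=4, then (((t + x) - (9 % (t - -2))) <= (-r)) is false, then r=2, then returns 7
after: p=-1, then r=1, then t=4, then (not ((5 - r) > (y + y))) is true, then x=1, then (not (((t + x) - (9 % (t - -2))) > (-r))) is false, then s=-1, then r=5, then returns 10
verdict: not equivalent; witness: x=1, y=2


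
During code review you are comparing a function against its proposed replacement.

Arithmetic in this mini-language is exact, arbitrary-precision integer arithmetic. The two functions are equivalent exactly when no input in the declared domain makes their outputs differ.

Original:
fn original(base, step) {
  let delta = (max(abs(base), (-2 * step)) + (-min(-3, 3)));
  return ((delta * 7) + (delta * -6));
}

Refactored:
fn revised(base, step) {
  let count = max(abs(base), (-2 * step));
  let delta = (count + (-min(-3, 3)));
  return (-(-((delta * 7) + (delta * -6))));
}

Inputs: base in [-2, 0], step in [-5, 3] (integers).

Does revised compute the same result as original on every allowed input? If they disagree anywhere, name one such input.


Although statement counts differ; and local variable names differ, 27/27 inputs agree.
verdict: equivalent


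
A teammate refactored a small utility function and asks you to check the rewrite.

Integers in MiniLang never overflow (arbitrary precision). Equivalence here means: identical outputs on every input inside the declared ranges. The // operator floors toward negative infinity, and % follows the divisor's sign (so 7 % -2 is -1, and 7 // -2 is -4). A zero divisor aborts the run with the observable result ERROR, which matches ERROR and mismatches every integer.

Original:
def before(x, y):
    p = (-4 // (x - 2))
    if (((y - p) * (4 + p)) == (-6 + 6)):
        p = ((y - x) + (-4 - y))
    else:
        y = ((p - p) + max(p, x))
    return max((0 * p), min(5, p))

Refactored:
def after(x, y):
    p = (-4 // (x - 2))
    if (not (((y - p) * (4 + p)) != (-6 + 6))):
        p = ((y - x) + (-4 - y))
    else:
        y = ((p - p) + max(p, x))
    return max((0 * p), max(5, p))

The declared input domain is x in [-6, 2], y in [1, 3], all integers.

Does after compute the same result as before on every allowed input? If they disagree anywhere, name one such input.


Evaluate both at x=-6, y=1.
before: p=0, then (((y - p) * (4 + p)) == (-6 + 6)) is false, then y=0, then returns 0
after: p=0, then (not (((y - p) * (4 + p)) != (-6 + 6))) is false, then y=0, then returns 5
0 != 5, so the rewrite changes behavior.
verdict: not equivalent; witness: x=-6, y=1
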